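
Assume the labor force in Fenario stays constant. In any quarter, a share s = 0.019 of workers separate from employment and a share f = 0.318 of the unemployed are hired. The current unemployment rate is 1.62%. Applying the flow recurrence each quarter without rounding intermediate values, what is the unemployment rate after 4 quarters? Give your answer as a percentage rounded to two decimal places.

With a fixed labor force, u_{t+1} = u_t + s·(1−u_t) − f·u_t = u_t·(1−s−f) + s.
Here 1−s−f = 0.663 and s = 0.019.
u_1 = 0.016200 × 0.663 + 0.019 = 0.029741.
u_2 = 0.029741 × 0.663 + 0.019 = 0.038718.
u_3 = 0.038718 × 0.663 + 0.019 = 0.044670.
u_4 = 0.044670 × 0.663 + 0.019 = 0.048616.

Unemployment rate after four quarters ≈ 4.86%.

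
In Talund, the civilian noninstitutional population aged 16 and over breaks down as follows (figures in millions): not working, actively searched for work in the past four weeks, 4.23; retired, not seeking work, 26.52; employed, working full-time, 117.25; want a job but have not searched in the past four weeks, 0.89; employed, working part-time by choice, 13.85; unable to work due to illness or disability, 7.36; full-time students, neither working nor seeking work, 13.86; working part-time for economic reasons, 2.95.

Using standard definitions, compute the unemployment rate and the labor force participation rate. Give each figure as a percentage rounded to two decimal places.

Unemployment rate ≈ 3.06%; labor force participation rate ≈ 73.98%.

Employed = 117.25 + 13.85 + 2.95 = 134.05 million (anyone who worked, including part-time for economic reasons, counts as employed).
Unemployed = 4.23 million.
Labor force = 134.05 + 4.23 = 138.28 million.
Not in labor force = 26.52 + 0.89 + 7.36 + 13.86 = 48.63 million (those not working and not actively searching are outside the labor force — including those who want a job but have given up searching).
Civilian working-age population = 138.28 + 48.63 = 186.91 million.
Unemployment rate = 4.23 / 138.28 = 3.06%.
Labor force participation rate = 138.28 / 186.91 = 73.98%.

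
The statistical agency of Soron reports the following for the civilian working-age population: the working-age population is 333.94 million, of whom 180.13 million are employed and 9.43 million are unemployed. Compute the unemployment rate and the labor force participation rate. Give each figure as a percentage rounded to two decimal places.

Labor force = employed + unemployed = 180.13 + 9.43 = 189.56 million.
Unemployment rate = 9.43 / 189.56 = 4.97%.
Labor force participation rate = 189.56 / 333.94 = 56.76%.

Unemployment rate ≈ 4.97%; labor force participation rate ≈ 56.76%.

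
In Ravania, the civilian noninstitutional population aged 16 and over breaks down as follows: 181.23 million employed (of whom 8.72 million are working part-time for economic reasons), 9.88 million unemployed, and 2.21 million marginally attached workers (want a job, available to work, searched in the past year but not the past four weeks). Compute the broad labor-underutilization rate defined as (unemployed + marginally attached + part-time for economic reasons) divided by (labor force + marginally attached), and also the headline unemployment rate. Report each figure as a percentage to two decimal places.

Labor force = 181.23 + 9.88 = 191.11 million.
Numerator = 9.88 + 2.21 + 8.72 = 20.81 million.
Denominator = 191.11 + 2.21 = 193.32 million.
Broad rate = 20.81 / 193.32 = 10.76%.
Headline unemployment rate = 9.88 / 191.11 = 5.17%.

Broad underutilization rate ≈ 10.76%; headline unemployment rate ≈ 5.17%.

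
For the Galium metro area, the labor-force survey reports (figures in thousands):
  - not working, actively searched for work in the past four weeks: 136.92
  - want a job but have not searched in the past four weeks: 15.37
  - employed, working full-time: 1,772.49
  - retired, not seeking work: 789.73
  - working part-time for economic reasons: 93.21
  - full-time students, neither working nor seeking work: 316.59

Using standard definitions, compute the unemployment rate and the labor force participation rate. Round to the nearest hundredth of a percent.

Unemployment rate ≈ 6.84%; labor force participation rate ≈ 64.10%.

Employed = 1,772.49 + 93.21 = 1,865.70 thousand (anyone who worked, including part-time for economic reasons, counts as employed).
Unemployed = 136.92 thousand.
Labor force = 1,865.70 + 136.92 = 2,002.62 thousand.
Not in labor force = 15.37 + 789.73 + 316.59 = 1,121.69 thousand (those not working and not actively searching are outside the labor force — including those who want a job but have given up searching).
Civilian working-age population = 2,002.62 + 1,121.69 = 3,124.31 thousand.
Unemployment rate = 136.92 / 2,002.62 = 6.84%.
Labor force participation rate = 2,002.62 / 3,124.31 = 64.10%.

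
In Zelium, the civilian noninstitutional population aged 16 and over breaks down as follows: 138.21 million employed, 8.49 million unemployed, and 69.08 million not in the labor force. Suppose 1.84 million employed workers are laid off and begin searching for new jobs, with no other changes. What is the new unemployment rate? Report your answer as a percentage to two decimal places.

Initially, labor force = 138.21 + 8.49 = 146.70 million, so u = 8.49/146.70 = 5.79%.
After the change, employed falls and unemployed rises by 1.84; labor force unchanged → E = 136.37, U = 10.33, labor force = 146.70 million.
New unemployment rate = 10.33 / 146.70 = 7.04%.

New unemployment rate ≈ 7.04%.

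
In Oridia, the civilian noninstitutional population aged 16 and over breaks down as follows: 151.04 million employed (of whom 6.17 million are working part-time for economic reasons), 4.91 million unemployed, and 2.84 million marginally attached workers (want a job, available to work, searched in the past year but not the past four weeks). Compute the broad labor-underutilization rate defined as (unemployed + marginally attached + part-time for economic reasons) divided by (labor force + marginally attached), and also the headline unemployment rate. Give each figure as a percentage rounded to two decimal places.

Labor force = 151.04 + 4.91 = 155.95 million.
Numerator = 4.91 + 2.84 + 6.17 = 13.92 million.
Denominator = 155.95 + 2.84 = 158.79 million.
Broad rate = 13.92 / 158.79 = 8.77%.
Headline unemployment rate = 4.91 / 155.95 = 3.15%.

Broad underutilization rate ≈ 8.77%; headline unemployment rate ≈ 3.15%.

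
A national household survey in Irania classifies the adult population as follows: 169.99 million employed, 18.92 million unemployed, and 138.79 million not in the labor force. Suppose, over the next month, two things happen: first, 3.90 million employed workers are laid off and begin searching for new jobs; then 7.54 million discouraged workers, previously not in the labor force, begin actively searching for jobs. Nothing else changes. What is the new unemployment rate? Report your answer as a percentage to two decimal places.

Initially, labor force = 169.99 + 18.92 = 188.91 million, so u = 18.92/188.91 = 10.02%.
After the first change, employed falls and unemployed rises by 3.90; labor force unchanged → E = 166.09, U = 22.82, labor force = 188.91 million.
After the second change, unemployed and labor force both rise by 7.54 → E = 166.09, U = 30.36, labor force = 196.45 million.
New unemployment rate = 30.36 / 196.45 = 15.45%.

New unemployment rate ≈ 15.45%.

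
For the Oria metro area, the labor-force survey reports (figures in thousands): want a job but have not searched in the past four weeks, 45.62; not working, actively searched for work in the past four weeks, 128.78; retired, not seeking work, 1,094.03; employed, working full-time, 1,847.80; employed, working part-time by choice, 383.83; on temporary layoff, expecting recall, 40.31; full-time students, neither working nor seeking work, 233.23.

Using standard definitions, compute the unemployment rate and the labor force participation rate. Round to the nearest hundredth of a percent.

Employed = 1,847.80 + 383.83 = 2,231.63 thousand.
Unemployed = 128.78 + 40.31 = 169.09 thousand (jobless and actively searching, or on temporary layoff).
Labor force = 2,231.63 + 169.09 = 2,400.72 thousand.
Not in labor force = 45.62 + 1,094.03 + 233.23 = 1,372.88 thousand (those not working and not actively searching are outside the labor force — including those who want a job but have given up searching).
Civilian working-age population = 2,400.72 + 1,372.88 = 3,773.60 thousand.
Unemployment rate = 169.09 / 2,400.72 = 7.04%.
Labor force participation rate = 2,400.72 / 3,773.60 = 63.62%.

Unemployment rate ≈ 7.04%; labor force participation rate ≈ 63.62%.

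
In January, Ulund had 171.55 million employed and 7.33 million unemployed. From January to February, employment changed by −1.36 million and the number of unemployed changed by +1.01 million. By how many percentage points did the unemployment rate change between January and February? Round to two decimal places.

January: labor force = 171.55 + 7.33 = 178.88; u = 7.33/178.88 = 4.10%.
February: labor force = 170.19 + 8.34 = 178.53; u = 8.34/178.53 = 4.67%.
Change = 4.67% − 4.10% = +0.57 pp.

The unemployment rate changed by +0.57 percentage points.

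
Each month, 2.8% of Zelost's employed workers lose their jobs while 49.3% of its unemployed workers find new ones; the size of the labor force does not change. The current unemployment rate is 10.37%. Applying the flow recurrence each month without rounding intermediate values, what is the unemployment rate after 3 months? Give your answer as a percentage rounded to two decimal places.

With a fixed labor force, u_{t+1} = u_t + s·(1−u_t) − f·u_t = u_t·(1−s−f) + s.
Here 1−s−f = 0.479 and s = 0.028.
u_1 = 0.103700 × 0.479 + 0.028 = 0.077672.
u_2 = 0.077672 × 0.479 + 0.028 = 0.065205.
u_3 = 0.065205 × 0.479 + 0.028 = 0.059233.

Unemployment rate after three months ≈ 5.92%.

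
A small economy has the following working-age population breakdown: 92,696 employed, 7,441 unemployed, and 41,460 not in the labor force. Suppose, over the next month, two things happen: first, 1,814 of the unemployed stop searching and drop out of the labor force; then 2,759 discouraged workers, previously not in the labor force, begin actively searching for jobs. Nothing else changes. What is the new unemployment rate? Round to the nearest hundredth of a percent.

Initially, labor force = 92,696 + 7,441 = 100,137, so u = 7,441/100,137 = 7.43%.
After the first change, unemployed and labor force both fall by 1,814 → E = 92,696, U = 5,627, labor force = 98,323.
After the second change, unemployed and labor force both rise by 2,759 → E = 92,696, U = 8,386, labor force = 101,082.
New unemployment rate = 8,386 / 101,082 = 8.30%.

New unemployment rate ≈ 8.30%.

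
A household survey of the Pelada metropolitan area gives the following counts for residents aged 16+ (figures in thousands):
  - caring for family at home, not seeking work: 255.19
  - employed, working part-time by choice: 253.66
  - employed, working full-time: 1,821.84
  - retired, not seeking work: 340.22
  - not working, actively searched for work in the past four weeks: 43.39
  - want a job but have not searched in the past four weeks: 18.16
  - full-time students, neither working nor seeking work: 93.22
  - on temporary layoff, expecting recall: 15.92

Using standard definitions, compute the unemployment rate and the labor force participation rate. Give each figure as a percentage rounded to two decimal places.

Unemployment rate ≈ 2.78%; labor force participation rate ≈ 75.13%.

Employed = 253.66 + 1,821.84 = 2,075.50 thousand.
Unemployed = 43.39 + 15.92 = 59.31 thousand (jobless and actively searching, or on temporary layoff).
Labor force = 2,075.50 + 59.31 = 2,134.81 thousand.
Not in labor force = 255.19 + 340.22 + 18.16 + 93.22 = 706.79 thousand (those not working and not actively searching are outside the labor force — including those who want a job but have given up searching).
Civilian working-age population = 2,134.81 + 706.79 = 2,841.60 thousand.
Unemployment rate = 59.31 / 2,134.81 = 2.78%.
Labor force participation rate = 2,134.81 / 2,841.60 = 75.13%.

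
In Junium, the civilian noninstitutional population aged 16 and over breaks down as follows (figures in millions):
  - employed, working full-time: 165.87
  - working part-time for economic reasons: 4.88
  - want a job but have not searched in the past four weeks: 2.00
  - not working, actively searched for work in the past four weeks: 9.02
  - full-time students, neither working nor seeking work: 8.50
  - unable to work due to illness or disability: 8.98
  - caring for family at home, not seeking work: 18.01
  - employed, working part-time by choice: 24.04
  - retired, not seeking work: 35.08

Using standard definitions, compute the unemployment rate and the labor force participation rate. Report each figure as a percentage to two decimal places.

Employed = 165.87 + 4.88 + 24.04 = 194.79 million (anyone who worked, including part-time for economic reasons, counts as employed).
Unemployed = 9.02 million.
Labor force = 194.79 + 9.02 = 203.81 million.
Not in labor force = 2.00 + 8.50 + 8.98 + 18.01 + 35.08 = 72.57 million (those not working and not actively searching are outside the labor force — including those who want a job but have given up searching).
Civilian working-age population = 203.81 + 72.57 = 276.38 million.
Unemployment rate = 9.02 / 203.81 = 4.43%.
Labor force participation rate = 203.81 / 276.38 = 73.74%.

Unemployment rate ≈ 4.43%; labor force participation rate ≈ 73.74%.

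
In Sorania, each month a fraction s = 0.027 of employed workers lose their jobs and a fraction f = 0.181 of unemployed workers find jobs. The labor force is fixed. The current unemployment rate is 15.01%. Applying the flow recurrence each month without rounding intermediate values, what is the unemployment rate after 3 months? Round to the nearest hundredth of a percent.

With a fixed labor force, u_{t+1} = u_t + s·(1−u_t) − f·u_t = u_t·(1−s−f) + s.
Here 1−s−f = 0.792 and s = 0.027.
u_1 = 0.150100 × 0.792 + 0.027 = 0.145879.
u_2 = 0.145879 × 0.792 + 0.027 = 0.142536.
u_3 = 0.142536 × 0.792 + 0.027 = 0.139889.

Unemployment rate after three months ≈ 13.99%.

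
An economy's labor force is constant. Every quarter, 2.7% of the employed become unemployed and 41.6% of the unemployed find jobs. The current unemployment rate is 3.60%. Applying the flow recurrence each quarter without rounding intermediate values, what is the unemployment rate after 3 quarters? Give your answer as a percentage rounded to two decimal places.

With a fixed labor force, u_{t+1} = u_t + s·(1−u_t) − f·u_t = u_t·(1−s−f) + s.
Here 1−s−f = 0.557 and s = 0.027.
u_1 = 0.036000 × 0.557 + 0.027 = 0.047052.
u_2 = 0.047052 × 0.557 + 0.027 = 0.053208.
u_3 = 0.053208 × 0.557 + 0.027 = 0.056637.

Unemployment rate after three quarters ≈ 5.66%.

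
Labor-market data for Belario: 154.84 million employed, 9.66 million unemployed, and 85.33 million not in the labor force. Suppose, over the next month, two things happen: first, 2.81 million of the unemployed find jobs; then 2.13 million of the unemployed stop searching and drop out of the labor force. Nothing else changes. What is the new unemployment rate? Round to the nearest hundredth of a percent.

Initially, labor force = 154.84 + 9.66 = 164.50 million, so u = 9.66/164.50 = 5.87%.
After the first change, unemployed falls and employed rises by 2.81; labor force unchanged → E = 157.65, U = 6.85, labor force = 164.50 million.
After the second change, unemployed and labor force both fall by 2.13 → E = 157.65, U = 4.72, labor force = 162.37 million.
New unemployment rate = 4.72 / 162.37 = 2.91%.

New unemployment rate ≈ 2.91%.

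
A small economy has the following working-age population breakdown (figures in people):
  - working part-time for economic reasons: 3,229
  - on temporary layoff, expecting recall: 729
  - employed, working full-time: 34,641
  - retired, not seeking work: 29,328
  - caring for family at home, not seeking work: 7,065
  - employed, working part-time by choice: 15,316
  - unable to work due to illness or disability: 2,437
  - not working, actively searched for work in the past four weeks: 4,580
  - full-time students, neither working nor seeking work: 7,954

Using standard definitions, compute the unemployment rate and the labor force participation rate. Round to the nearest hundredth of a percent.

Employed = 3,229 + 34,641 + 15,316 = 53,186 (anyone who worked, including part-time for economic reasons, counts as employed).
Unemployed = 729 + 4,580 = 5,309 (jobless and actively searching, or on temporary layoff).
Labor force = 53,186 + 5,309 = 58,495.
Not in labor force = 29,328 + 7,065 + 2,437 + 7,954 = 46,784 (those not working and not actively searching are outside the labor force).
Civilian working-age population = 58,495 + 46,784 = 105,279.
Unemployment rate = 5,309 / 58,495 = 9.08%.
Labor force participation rate = 58,495 / 105,279 = 55.56%.

Unemployment rate ≈ 9.08%; labor force participation rate ≈ 55.56%.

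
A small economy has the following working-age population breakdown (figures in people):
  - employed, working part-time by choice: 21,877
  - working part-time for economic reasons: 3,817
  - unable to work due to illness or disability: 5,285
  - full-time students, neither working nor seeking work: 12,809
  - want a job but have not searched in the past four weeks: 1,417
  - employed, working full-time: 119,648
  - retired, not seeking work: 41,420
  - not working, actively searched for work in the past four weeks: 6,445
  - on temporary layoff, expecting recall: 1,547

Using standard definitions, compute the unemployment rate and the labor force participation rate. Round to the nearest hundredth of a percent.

Unemployment rate ≈ 5.21%; labor force participation rate ≈ 71.56%.

Employed = 21,877 + 3,817 + 119,648 = 145,342 (anyone who worked, including part-time for economic reasons, counts as employed).
Unemployed = 6,445 + 1,547 = 7,992 (jobless and actively searching, or on temporary layoff).
Labor force = 145,342 + 7,992 = 153,334.
Not in labor force = 5,285 + 12,809 + 1,417 + 41,420 = 60,931 (those not working and not actively searching are outside the labor force — including those who want a job but have given up searching).
Civilian working-age population = 153,334 + 60,931 = 214,265.
Unemployment rate = 7,992 / 153,334 = 5.21%.
Labor force participation rate = 153,334 / 214,265 = 71.56%.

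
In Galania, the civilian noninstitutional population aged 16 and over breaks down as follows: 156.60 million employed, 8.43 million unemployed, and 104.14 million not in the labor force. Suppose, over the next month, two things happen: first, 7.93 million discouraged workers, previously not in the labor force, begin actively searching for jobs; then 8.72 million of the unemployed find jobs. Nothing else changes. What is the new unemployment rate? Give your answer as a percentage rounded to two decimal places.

New unemployment rate ≈ 4.42%.

Initially, labor force = 156.60 + 8.43 = 165.03 million, so u = 8.43/165.03 = 5.11%.
After the first change, unemployed and labor force both rise by 7.93 → E = 156.60, U = 16.36, labor force = 172.96 million.
After the second change, unemployed falls and employed rises by 8.72; labor force unchanged → E = 165.32, U = 7.64, labor force = 172.96 million.
New unemployment rate = 7.64 / 172.96 = 4.42%.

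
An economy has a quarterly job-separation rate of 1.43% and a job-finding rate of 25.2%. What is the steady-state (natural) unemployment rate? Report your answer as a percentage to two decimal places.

Steady-state unemployment rate ≈ 5.37%.

At steady state the flows balance: s·E = f·U, so U/(E+U) = s/(s+f).
u* = 1.43 / (1.43 + 25.2) = 1.43 / 26.63 = 5.37%.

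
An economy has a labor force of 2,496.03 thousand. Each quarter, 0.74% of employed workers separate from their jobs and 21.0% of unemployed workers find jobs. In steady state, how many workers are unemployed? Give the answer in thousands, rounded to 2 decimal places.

Steady-state unemployment rate u* = s/(s+f) = 0.74/(0.74+21.0) = 0.034039.
Unemployed = u* × labor force = 0.034039 × 2,496.03 ≈ 84.96 thousand.

About 84.96 thousand are unemployed in steady state.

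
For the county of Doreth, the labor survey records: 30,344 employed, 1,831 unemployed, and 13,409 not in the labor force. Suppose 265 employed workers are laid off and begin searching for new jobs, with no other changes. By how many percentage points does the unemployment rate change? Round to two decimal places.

Initially, labor force = 30,344 + 1,831 = 32,175, so u = 1,831/32,175 = 5.69%.
After the change, employed falls and unemployed rises by 265; labor force unchanged → E = 30,079, U = 2,096, labor force = 32,175.
New unemployment rate = 2,096 / 32,175 = 6.51%.
Change = 6.51% − 5.69% = +0.82 percentage points.

The unemployment rate changes by +0.82 percentage points.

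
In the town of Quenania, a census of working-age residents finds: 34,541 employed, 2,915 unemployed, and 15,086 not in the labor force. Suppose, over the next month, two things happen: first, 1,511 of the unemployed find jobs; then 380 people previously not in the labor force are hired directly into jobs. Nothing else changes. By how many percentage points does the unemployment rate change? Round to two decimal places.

Initially, labor force = 34,541 + 2,915 = 37,456, so u = 2,915/37,456 = 7.78%.
After the first change, unemployed falls and employed rises by 1,511; labor force unchanged → E = 36,052, U = 1,404, labor force = 37,456.
After the second change, employed and labor force both rise by 380; unemployed unchanged → E = 36,432, U = 1,404, labor force = 37,836.
New unemployment rate = 1,404 / 37,836 = 3.71%.
Change = 3.71% − 7.78% = −4.07 percentage points.

The unemployment rate changes by −4.07 percentage points.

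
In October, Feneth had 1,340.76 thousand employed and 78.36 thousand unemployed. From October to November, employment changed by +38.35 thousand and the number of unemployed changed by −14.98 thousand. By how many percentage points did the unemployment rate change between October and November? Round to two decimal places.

October: labor force = 1,340.76 + 78.36 = 1,419.12; u = 78.36/1,419.12 = 5.52%.
November: labor force = 1,379.11 + 63.38 = 1,442.49; u = 63.38/1,442.49 = 4.39%.
Change = 4.39% − 5.52% = −1.13 pp.

The unemployment rate changed by −1.13 percentage points.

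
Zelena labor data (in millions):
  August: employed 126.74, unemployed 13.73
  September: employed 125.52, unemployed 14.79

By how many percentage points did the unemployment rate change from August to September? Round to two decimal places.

August: labor force = 126.74 + 13.73 = 140.47; u = 13.73/140.47 = 9.77%.
September: labor force = 125.52 + 14.79 = 140.31; u = 14.79/140.31 = 10.54%.
Change = 10.54% − 9.77% = +0.77 pp.

The unemployment rate changed by +0.77 percentage points.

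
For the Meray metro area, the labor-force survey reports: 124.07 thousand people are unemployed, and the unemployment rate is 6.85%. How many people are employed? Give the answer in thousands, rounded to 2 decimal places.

Labor force = U / u = 124.07 / 0.0685 ≈ 1,811.24 thousand.
Employed = labor force − unemployed = 1,811.24 − 124.07 = 1,687.17 thousand.

About 1,687.17 thousand are employed.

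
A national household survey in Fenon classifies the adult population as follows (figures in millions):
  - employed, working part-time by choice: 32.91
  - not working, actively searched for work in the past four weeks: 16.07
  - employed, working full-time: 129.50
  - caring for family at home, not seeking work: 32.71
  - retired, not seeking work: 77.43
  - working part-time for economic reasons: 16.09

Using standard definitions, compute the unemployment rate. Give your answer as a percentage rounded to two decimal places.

Unemployment rate ≈ 8.26%.

Employed = 32.91 + 129.50 + 16.09 = 178.50 million (anyone who worked, including part-time for economic reasons, counts as employed).
Unemployed = 16.07 million.
Labor force = 178.50 + 16.07 = 194.57 million.
Unemployment rate = 16.07 / 194.57 = 8.26%.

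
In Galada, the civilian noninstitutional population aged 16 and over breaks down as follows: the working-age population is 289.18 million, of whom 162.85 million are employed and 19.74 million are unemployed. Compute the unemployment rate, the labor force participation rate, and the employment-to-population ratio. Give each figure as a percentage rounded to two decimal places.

Labor force = employed + unemployed = 162.85 + 19.74 = 182.59 million.
Unemployment rate = 19.74 / 182.59 = 10.81%.
Labor force participation rate = 182.59 / 289.18 = 63.14%.
Employment-population ratio = 162.85 / 289.18 = 56.31%.

Unemployment rate ≈ 10.81%; labor force participation rate ≈ 63.14%; employment-population ratio ≈ 56.31%.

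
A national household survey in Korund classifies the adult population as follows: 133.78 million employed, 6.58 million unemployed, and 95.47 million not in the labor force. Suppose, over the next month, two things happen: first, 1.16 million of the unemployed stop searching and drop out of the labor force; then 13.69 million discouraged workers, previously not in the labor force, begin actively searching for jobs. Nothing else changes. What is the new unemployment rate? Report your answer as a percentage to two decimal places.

Initially, labor force = 133.78 + 6.58 = 140.36 million, so u = 6.58/140.36 = 4.69%.
After the first change, unemployed and labor force both fall by 1.16 → E = 133.78, U = 5.42, labor force = 139.20 million.
After the second change, unemployed and labor force both rise by 13.69 → E = 133.78, U = 19.11, labor force = 152.89 million.
New unemployment rate = 19.11 / 152.89 = 12.50%.

New unemployment rate ≈ 12.50%.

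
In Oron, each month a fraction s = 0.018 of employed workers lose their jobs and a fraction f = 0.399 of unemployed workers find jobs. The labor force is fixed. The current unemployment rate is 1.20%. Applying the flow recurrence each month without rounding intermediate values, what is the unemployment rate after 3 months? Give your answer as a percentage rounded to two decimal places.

Unemployment rate after three months ≈ 3.70%.

With a fixed labor force, u_{t+1} = u_t + s·(1−u_t) − f·u_t = u_t·(1−s−f) + s.
Here 1−s−f = 0.583 and s = 0.018.
u_1 = 0.012000 × 0.583 + 0.018 = 0.024996.
u_2 = 0.024996 × 0.583 + 0.018 = 0.032573.
u_3 = 0.032573 × 0.583 + 0.018 = 0.036990.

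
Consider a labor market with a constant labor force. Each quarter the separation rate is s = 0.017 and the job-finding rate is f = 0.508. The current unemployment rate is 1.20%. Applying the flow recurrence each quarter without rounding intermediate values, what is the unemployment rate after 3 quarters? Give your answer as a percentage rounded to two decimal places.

Unemployment rate after three quarters ≈ 3.02%.

With a fixed labor force, u_{t+1} = u_t + s·(1−u_t) − f·u_t = u_t·(1−s−f) + s.
Here 1−s−f = 0.475 and s = 0.017.
u_1 = 0.012000 × 0.475 + 0.017 = 0.022700.
u_2 = 0.022700 × 0.475 + 0.017 = 0.027783.
u_3 = 0.027783 × 0.475 + 0.017 = 0.030197.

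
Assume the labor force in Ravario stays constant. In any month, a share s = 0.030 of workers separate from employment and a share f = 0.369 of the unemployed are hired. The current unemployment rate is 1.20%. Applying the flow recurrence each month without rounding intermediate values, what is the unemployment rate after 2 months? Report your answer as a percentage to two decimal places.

Unemployment rate after two months ≈ 5.24%.

With a fixed labor force, u_{t+1} = u_t + s·(1−u_t) − f·u_t = u_t·(1−s−f) + s.
Here 1−s−f = 0.601 and s = 0.030.
u_1 = 0.012000 × 0.601 + 0.030 = 0.037212.
u_2 = 0.037212 × 0.601 + 0.030 = 0.052364.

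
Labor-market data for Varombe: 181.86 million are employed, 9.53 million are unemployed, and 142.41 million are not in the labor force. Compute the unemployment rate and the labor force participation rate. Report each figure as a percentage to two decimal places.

Unemployment rate ≈ 4.98%; labor force participation rate ≈ 57.34%.

Labor force = employed + unemployed = 181.86 + 9.53 = 191.39 million.
Working-age population = 191.39 + 142.41 = 333.80 million.
Unemployment rate = 9.53 / 191.39 = 4.98%.
Labor force participation rate = 191.39 / 333.80 = 57.34%.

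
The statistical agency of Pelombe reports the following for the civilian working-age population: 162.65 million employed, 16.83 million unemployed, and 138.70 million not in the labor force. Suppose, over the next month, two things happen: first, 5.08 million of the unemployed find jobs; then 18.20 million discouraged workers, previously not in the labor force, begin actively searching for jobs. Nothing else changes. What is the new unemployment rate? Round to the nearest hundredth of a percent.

New unemployment rate ≈ 15.15%.

Initially, labor force = 162.65 + 16.83 = 179.48 million, so u = 16.83/179.48 = 9.38%.
After the first change, unemployed falls and employed rises by 5.08; labor force unchanged → E = 167.73, U = 11.75, labor force = 179.48 million.
After the second change, unemployed and labor force both rise by 18.20 → E = 167.73, U = 29.95, labor force = 197.68 million.
New unemployment rate = 29.95 / 197.68 = 15.15%.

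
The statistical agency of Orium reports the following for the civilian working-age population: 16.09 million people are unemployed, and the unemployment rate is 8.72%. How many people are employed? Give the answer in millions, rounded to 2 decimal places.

About 168.43 million are employed.

Labor force = U / u = 16.09 / 0.0872 ≈ 184.52 million.
Employed = labor force − unemployed = 184.52 − 16.09 = 168.43 million.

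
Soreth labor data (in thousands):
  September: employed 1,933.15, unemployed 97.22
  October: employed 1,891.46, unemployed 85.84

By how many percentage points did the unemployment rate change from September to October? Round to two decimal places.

September: labor force = 1,933.15 + 97.22 = 2,030.37; u = 97.22/2,030.37 = 4.79%.
October: labor force = 1,891.46 + 85.84 = 1,977.30; u = 85.84/1,977.30 = 4.34%.
Change = 4.34% − 4.79% = −0.45 pp.

The unemployment rate changed by −0.45 percentage points.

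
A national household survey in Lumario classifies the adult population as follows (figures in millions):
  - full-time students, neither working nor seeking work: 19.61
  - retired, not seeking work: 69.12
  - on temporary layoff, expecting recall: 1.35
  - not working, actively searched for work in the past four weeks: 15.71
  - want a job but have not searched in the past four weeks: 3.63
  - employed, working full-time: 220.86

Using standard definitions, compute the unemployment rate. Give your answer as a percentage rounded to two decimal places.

Unemployment rate ≈ 7.17%.

Employed = 220.86 million.
Unemployed = 1.35 + 15.71 = 17.06 million (jobless and actively searching, or on temporary layoff).
Labor force = 220.86 + 17.06 = 237.92 million.
Unemployment rate = 17.06 / 237.92 = 7.17%.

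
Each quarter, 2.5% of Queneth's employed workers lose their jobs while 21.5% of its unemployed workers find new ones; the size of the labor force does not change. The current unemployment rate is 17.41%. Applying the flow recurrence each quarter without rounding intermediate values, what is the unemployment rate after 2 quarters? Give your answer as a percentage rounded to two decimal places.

With a fixed labor force, u_{t+1} = u_t + s·(1−u_t) − f·u_t = u_t·(1−s−f) + s.
Here 1−s−f = 0.760 and s = 0.025.
u_1 = 0.174100 × 0.760 + 0.025 = 0.157316.
u_2 = 0.157316 × 0.760 + 0.025 = 0.144560.

Unemployment rate after two quarters ≈ 14.46%.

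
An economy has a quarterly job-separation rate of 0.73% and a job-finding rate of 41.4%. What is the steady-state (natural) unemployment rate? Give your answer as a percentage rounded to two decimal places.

At steady state the flows balance: s·E = f·U, so U/(E+U) = s/(s+f).
u* = 0.73 / (0.73 + 41.4) = 0.73 / 42.13 = 1.73%.

Steady-state unemployment rate ≈ 1.73%.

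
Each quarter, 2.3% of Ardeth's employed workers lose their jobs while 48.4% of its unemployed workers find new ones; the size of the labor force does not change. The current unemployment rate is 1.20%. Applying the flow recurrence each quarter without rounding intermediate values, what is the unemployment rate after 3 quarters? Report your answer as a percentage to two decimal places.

With a fixed labor force, u_{t+1} = u_t + s·(1−u_t) − f·u_t = u_t·(1−s−f) + s.
Here 1−s−f = 0.493 and s = 0.023.
u_1 = 0.012000 × 0.493 + 0.023 = 0.028916.
u_2 = 0.028916 × 0.493 + 0.023 = 0.037256.
u_3 = 0.037256 × 0.493 + 0.023 = 0.041367.

Unemployment rate after three quarters ≈ 4.14%.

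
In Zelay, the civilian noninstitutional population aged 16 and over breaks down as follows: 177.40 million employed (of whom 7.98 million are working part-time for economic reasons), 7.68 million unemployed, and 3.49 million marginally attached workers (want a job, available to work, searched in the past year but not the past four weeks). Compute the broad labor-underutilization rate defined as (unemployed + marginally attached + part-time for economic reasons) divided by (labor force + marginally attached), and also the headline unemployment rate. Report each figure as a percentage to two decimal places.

Broad underutilization rate ≈ 10.16%; headline unemployment rate ≈ 4.15%.

Labor force = 177.40 + 7.68 = 185.08 million.
Numerator = 7.68 + 3.49 + 7.98 = 19.15 million.
Denominator = 185.08 + 3.49 = 188.57 million.
Broad rate = 19.15 / 188.57 = 10.16%.
Headline unemployment rate = 7.68 / 185.08 = 4.15%.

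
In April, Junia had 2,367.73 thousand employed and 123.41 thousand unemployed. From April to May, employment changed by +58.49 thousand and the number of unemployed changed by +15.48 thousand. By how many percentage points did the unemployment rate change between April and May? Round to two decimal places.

The unemployment rate changed by +0.46 percentage points.

April: labor force = 2,367.73 + 123.41 = 2,491.14; u = 123.41/2,491.14 = 4.95%.
May: labor force = 2,426.22 + 138.89 = 2,565.11; u = 138.89/2,565.11 = 5.41%.
Change = 5.41% − 4.95% = +0.46 pp.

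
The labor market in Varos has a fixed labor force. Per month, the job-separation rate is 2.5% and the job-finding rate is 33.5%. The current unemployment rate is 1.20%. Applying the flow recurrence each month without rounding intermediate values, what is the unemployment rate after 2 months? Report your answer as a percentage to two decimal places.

Unemployment rate after two months ≈ 4.59%.

With a fixed labor force, u_{t+1} = u_t + s·(1−u_t) − f·u_t = u_t·(1−s−f) + s.
Here 1−s−f = 0.640 and s = 0.025.
u_1 = 0.012000 × 0.640 + 0.025 = 0.032680.
u_2 = 0.032680 × 0.640 + 0.025 = 0.045915.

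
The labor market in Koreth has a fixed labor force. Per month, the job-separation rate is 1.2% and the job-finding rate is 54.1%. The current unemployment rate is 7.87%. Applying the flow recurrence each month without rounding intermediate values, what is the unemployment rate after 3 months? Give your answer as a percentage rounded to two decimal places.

With a fixed labor force, u_{t+1} = u_t + s·(1−u_t) − f·u_t = u_t·(1−s−f) + s.
Here 1−s−f = 0.447 and s = 0.012.
u_1 = 0.078700 × 0.447 + 0.012 = 0.047179.
u_2 = 0.047179 × 0.447 + 0.012 = 0.033089.
u_3 = 0.033089 × 0.447 + 0.012 = 0.026791.

Unemployment rate after three months ≈ 2.68%.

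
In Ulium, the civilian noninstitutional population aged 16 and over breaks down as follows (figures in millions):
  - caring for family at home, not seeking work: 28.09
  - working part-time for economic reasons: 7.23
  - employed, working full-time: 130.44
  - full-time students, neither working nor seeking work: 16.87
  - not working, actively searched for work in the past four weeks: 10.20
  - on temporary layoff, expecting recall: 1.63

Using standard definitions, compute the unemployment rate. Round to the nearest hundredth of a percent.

Employed = 7.23 + 130.44 = 137.67 million (anyone who worked, including part-time for economic reasons, counts as employed).
Unemployed = 10.20 + 1.63 = 11.83 million (jobless and actively searching, or on temporary layoff).
Labor force = 137.67 + 11.83 = 149.50 million.
Unemployment rate = 11.83 / 149.50 = 7.91%.

Unemployment rate ≈ 7.91%.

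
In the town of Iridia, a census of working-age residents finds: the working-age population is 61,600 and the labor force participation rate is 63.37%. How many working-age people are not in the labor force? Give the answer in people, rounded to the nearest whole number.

Share not in the labor force = 1 − 0.6337 = 0.3663.
Not in labor force = 0.3663 × 61,600 ≈ 22,564.

About 22,564 are not in the labor force.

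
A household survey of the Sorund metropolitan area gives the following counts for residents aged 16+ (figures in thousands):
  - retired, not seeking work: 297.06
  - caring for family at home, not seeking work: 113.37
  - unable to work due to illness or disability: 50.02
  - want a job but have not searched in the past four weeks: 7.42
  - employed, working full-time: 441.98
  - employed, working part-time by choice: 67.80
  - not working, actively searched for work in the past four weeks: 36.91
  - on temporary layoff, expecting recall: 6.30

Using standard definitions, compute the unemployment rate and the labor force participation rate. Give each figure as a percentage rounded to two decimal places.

Unemployment rate ≈ 7.81%; labor force participation rate ≈ 54.17%.

Employed = 441.98 + 67.80 = 509.78 thousand.
Unemployed = 36.91 + 6.30 = 43.21 thousand (jobless and actively searching, or on temporary layoff).
Labor force = 509.78 + 43.21 = 552.99 thousand.
Not in labor force = 297.06 + 113.37 + 50.02 + 7.42 = 467.87 thousand (those not working and not actively searching are outside the labor force — including those who want a job but have given up searching).
Civilian working-age population = 552.99 + 467.87 = 1,020.86 thousand.
Unemployment rate = 43.21 / 552.99 = 7.81%.
Labor force participation rate = 552.99 / 1,020.86 = 54.17%.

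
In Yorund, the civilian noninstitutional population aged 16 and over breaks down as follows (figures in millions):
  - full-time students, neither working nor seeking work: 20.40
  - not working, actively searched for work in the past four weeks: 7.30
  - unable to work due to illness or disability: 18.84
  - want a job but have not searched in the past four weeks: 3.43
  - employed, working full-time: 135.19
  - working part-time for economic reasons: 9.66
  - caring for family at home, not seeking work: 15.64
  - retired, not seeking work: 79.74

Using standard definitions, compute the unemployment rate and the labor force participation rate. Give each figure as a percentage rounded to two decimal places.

Employed = 135.19 + 9.66 = 144.85 million (anyone who worked, including part-time for economic reasons, counts as employed).
Unemployed = 7.30 million.
Labor force = 144.85 + 7.30 = 152.15 million.
Not in labor force = 20.40 + 18.84 + 3.43 + 15.64 + 79.74 = 138.05 million (those not working and not actively searching are outside the labor force — including those who want a job but have given up searching).
Civilian working-age population = 152.15 + 138.05 = 290.20 million.
Unemployment rate = 7.30 / 152.15 = 4.80%.
Labor force participation rate = 152.15 / 290.20 = 52.43%.

Unemployment rate ≈ 4.80%; labor force participation rate ≈ 52.43%.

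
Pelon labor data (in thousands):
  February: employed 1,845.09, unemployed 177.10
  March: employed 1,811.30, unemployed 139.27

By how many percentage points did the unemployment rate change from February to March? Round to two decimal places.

February: labor force = 1,845.09 + 177.10 = 2,022.19; u = 177.10/2,022.19 = 8.76%.
March: labor force = 1,811.30 + 139.27 = 1,950.57; u = 139.27/1,950.57 = 7.14%.
Change = 7.14% − 8.76% = −1.62 pp.

The unemployment rate changed by −1.62 percentage points.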